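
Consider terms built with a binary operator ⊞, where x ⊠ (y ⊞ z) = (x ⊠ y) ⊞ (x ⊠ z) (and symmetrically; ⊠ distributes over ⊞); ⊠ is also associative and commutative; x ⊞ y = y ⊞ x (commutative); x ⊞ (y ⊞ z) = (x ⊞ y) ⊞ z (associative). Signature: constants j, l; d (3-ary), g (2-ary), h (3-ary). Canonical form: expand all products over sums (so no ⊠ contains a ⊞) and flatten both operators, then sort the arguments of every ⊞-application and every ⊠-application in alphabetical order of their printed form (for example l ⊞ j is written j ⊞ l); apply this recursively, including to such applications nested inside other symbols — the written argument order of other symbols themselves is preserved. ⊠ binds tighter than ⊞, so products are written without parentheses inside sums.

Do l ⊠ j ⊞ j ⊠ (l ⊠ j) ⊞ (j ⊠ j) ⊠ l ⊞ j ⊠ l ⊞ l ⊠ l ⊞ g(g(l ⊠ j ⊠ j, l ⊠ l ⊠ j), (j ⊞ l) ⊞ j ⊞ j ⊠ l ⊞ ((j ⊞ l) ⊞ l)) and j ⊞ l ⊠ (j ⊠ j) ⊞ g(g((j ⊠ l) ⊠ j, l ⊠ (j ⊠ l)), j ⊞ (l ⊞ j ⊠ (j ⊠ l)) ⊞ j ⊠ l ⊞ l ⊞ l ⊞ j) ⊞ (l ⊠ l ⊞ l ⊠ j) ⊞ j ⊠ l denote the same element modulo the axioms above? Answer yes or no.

Answer: no — g(g(j ⊠ j ⊠ l, j ⊠ l ⊠ l), j ⊞ j ⊞ j ⊞ j ⊠ l ⊞ l ⊞ l ⊞ l) ⊞ j ⊠ j ⊠ l ⊞ j ⊠ j ⊠ l ⊞ j ⊠ l ⊞ j ⊠ l ⊞ l ⊠ l vs g(g(j ⊠ j ⊠ l, j ⊠ l ⊠ l), j ⊞ j ⊞ j ⊠ j ⊠ l ⊞ j ⊠ l ⊞ l ⊞ l ⊞ l) ⊞ j ⊞ j ⊠ j ⊠ l ⊞ j ⊠ l ⊞ j ⊠ l ⊞ l ⊠ l

Derivation:
Left:  l ⊠ j ⊞ j ⊠ (l ⊠ j) ⊞ (j ⊠ j) ⊠ l ⊞ j ⊠ l ⊞ l ⊠ l ⊞ g(g(l ⊠ j ⊠ j, l ⊠ l ⊠ j), (j ⊞ l) ⊞ j ⊞ j ⊠ l ⊞ ((j ⊞ l) ⊞ l))
  Un-nest:  j ⊠ l ⊞ j ⊠ j ⊠ l ⊞ j ⊠ j ⊠ l ⊞ j ⊠ l ⊞ l ⊠ l ⊞ g(g(j ⊠ j ⊠ l, j ⊠ l ⊠ l), j ⊞ j ⊞ j ⊞ j ⊠ l ⊞ l ⊞ l ⊞ l)
  Sort:  g(g(j ⊠ j ⊠ l, j ⊠ l ⊠ l), j ⊞ j ⊞ j ⊞ j ⊠ l ⊞ l ⊞ l ⊞ l) ⊞ j ⊠ j ⊠ l ⊞ j ⊠ j ⊠ l ⊞ j ⊠ l ⊞ j ⊠ l ⊞ l ⊠ l
Right:  j ⊞ l ⊠ (j ⊠ j) ⊞ g(g((j ⊠ l) ⊠ j, l ⊠ (j ⊠ l)), j ⊞ (l ⊞ j ⊠ (j ⊠ l)) ⊞ j ⊠ l ⊞ l ⊞ l ⊞ j) ⊞ (l ⊠ l ⊞ l ⊠ j) ⊞ j ⊠ l
  Un-nest:  j ⊞ j ⊠ j ⊠ l ⊞ g(g(j ⊠ j ⊠ l, j ⊠ l ⊠ l), j ⊞ j ⊞ j ⊠ j ⊠ l ⊞ j ⊠ l ⊞ l ⊞ l ⊞ l) ⊞ l ⊠ l ⊞ j ⊠ l ⊞ j ⊠ l
  Sort:  g(g(j ⊠ j ⊠ l, j ⊠ l ⊠ l), j ⊞ j ⊞ j ⊠ j ⊠ l ⊞ j ⊠ l ⊞ l ⊞ l ⊞ l) ⊞ j ⊞ j ⊠ j ⊠ l ⊞ j ⊠ l ⊞ j ⊠ l ⊞ l ⊠ l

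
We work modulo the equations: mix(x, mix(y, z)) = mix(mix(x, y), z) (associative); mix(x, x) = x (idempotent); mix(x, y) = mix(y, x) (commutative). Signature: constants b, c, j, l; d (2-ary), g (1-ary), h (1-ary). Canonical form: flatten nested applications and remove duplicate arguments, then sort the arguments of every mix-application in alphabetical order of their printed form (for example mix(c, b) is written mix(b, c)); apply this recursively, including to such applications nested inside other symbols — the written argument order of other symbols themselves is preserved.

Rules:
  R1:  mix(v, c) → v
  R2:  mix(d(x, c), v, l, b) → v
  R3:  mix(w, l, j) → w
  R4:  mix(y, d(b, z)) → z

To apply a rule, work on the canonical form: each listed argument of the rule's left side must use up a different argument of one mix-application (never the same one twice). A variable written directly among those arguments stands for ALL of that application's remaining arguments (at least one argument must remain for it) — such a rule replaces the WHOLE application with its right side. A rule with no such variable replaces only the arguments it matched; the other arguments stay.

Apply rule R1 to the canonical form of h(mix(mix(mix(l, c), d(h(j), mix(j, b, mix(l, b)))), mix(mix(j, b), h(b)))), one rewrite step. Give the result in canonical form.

Canonical form:  h(mix(b, c, d(h(j), mix(b, j, l)), h(b), j, l))
R1 matches:  uses c;  v := mix(b, d(h(j), mix(b, j, l)), h(b), j, l)
The variable takes the whole remainder — replace the entire application.
New term:  h(mix(b, d(h(j), mix(b, j, l)), h(b), j, l))

Answer: h(mix(b, d(h(j), mix(b, j, l)), h(b), j, l))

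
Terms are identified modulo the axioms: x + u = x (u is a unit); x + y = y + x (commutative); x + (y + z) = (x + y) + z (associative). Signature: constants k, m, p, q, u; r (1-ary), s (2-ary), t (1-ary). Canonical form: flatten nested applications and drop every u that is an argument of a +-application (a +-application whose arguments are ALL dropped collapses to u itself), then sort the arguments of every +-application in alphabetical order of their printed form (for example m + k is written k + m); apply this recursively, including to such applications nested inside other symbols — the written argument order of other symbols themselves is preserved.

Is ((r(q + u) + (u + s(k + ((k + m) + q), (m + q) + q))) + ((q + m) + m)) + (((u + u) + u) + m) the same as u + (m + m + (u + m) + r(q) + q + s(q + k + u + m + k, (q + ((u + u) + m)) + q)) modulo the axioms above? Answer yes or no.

Left:  ((r(q + u) + (u + s(k + ((k + m) + q), (m + q) + q))) + ((q + m) + m)) + (((u + u) + u) + m)
  Merge nested applications:  r(q + u) + u + s(k + ((k + m) + q), (m + q) + q) + q + m + m + u + u + u + m
  Simplify inside:  r(q + u)  →  r(q)
  Simplify inside:  s(k + ((k + m) + q), (m + q) + q)  →  s(k + k + m + q, m + q + q)
  Units out:  drop u (×4)
  Order the arguments:  m + m + m + q + r(q) + s(k + k + m + q, m + q + q)
Right:  u + (m + m + (u + m) + r(q) + q + s(q + k + u + m + k, (q + ((u + u) + m)) + q))
  Flatten:  u + m + m + u + m + r(q) + q + s(q + k + u + m + k, (q + ((u + u) + m)) + q)
  Canonicalize subterm:  s(q + k + u + m + k, (q + ((u + u) + m)) + q)  →  s(k + k + m + q, m + q + q)
  Unit:  drop u (×2)
  Sort arguments:  m + m + m + q + r(q) + s(k + k + m + q, m + q + q)

Answer: yes — both canonical forms are m + m + m + q + r(q) + s(k + k + m + q, m + q + q)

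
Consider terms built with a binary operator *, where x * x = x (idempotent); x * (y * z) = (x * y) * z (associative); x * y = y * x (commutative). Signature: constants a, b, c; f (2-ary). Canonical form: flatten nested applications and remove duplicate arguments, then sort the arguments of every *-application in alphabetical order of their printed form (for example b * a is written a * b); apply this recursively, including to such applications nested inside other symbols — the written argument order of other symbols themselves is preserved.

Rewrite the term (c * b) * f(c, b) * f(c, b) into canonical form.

Answer: b * c * f(c, b)

Derivation:
Flatten:  c * b * f(c, b) * f(c, b)
Deduplicate:  drop duplicate f(c, b)
Sort arguments:  b * c * f(c, b)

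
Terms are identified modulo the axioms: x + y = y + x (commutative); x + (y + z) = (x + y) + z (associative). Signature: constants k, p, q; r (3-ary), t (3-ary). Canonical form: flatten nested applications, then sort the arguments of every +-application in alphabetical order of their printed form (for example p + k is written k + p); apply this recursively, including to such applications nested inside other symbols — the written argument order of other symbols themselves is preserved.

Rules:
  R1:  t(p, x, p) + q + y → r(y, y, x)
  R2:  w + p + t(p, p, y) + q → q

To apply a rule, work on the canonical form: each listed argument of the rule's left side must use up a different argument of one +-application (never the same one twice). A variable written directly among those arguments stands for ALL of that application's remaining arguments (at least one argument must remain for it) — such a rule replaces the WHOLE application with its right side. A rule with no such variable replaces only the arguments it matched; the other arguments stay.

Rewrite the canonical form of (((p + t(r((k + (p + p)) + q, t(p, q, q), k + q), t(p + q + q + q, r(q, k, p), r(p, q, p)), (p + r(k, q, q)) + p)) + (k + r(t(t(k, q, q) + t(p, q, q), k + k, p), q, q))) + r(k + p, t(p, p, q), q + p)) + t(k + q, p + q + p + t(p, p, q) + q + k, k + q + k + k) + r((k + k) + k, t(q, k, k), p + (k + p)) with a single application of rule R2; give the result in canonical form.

Canonical form:  k + p + r(k + k + k, t(q, k, k), k + p + p) + r(k + p, t(p, p, q), p + q) + r(t(t(k, q, q) + t(p, q, q), k + k, p), q, q) + t(k + q, k + p + p + q + q + t(p, p, q), k + k + k + q) + t(r(k + p + p + q, t(p, q, q), k + q), t(p + q + q + q, r(q, k, p), r(p, q, p)), p + p + r(k, q, q))
R2 matches:  uses p, q, t(p, p, q);  w := k + p + q, y := q
Every leftover argument binds to the variable; the entire application is replaced.
Giving:  k + p + r(k + k + k, t(q, k, k), k + p + p) + r(k + p, t(p, p, q), p + q) + r(t(t(k, q, q) + t(p, q, q), k + k, p), q, q) + t(k + q, q, k + k + k + q) + t(r(k + p + p + q, t(p, q, q), k + q), t(p + q + q + q, r(q, k, p), r(p, q, p)), p + p + r(k, q, q))

Answer: k + p + r(k + k + k, t(q, k, k), k + p + p) + r(k + p, t(p, p, q), p + q) + r(t(t(k, q, q) + t(p, q, q), k + k, p), q, q) + t(k + q, q, k + k + k + q) + t(r(k + p + p + q, t(p, q, q), k + q), t(p + q + q + q, r(q, k, p), r(p, q, p)), p + p + r(k, q, q))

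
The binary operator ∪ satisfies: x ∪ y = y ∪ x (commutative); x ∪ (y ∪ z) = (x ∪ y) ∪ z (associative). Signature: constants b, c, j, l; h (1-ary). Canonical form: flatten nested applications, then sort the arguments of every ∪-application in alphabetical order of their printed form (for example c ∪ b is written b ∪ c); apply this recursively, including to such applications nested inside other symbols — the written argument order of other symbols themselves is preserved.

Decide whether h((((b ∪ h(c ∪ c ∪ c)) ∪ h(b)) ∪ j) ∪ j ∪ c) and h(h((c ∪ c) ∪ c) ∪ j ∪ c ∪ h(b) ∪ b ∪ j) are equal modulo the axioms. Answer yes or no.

Left:  h((((b ∪ h(c ∪ c ∪ c)) ∪ h(b)) ∪ j) ∪ j ∪ c)
  Descend into:  (((b ∪ h(c ∪ c ∪ c)) ∪ h(b)) ∪ j) ∪ j ∪ c
  Merge nested applications:  b ∪ h(c ∪ c ∪ c) ∪ h(b) ∪ j ∪ j ∪ c
  Sort arguments:  b ∪ c ∪ h(b) ∪ h(c ∪ c ∪ c) ∪ j ∪ j
  Reassemble:  h(b ∪ c ∪ h(b) ∪ h(c ∪ c ∪ c) ∪ j ∪ j)
Right:  h(h((c ∪ c) ∪ c) ∪ j ∪ c ∪ h(b) ∪ b ∪ j)
  Work inside:  h((c ∪ c) ∪ c) ∪ j ∪ c ∪ h(b) ∪ b ∪ j
  Simplify inside:  h((c ∪ c) ∪ c)  →  h(c ∪ c ∪ c)
  Order the arguments:  b ∪ c ∪ h(b) ∪ h(c ∪ c ∪ c) ∪ j ∪ j
  Rebuild:  h(b ∪ c ∪ h(b) ∪ h(c ∪ c ∪ c) ∪ j ∪ j)

Answer: yes — both canonical forms are h(b ∪ c ∪ h(b) ∪ h(c ∪ c ∪ c) ∪ j ∪ j)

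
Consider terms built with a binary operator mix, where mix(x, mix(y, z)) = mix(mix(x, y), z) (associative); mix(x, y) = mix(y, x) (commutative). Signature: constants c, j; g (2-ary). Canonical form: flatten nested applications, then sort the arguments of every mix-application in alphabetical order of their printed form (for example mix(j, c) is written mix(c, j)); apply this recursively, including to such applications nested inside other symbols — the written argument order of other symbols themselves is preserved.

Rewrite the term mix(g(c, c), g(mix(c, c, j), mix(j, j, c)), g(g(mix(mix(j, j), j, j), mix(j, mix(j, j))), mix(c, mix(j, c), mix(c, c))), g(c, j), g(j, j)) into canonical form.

Answer: mix(g(c, c), g(c, j), g(g(mix(j, j, j, j), mix(j, j, j)), mix(c, c, c, c, j)), g(j, j), g(mix(c, c, j), mix(c, j, j)))

Derivation:
Simplify inside:  g(mix(c, c, j), mix(j, j, c))  →  g(mix(c, c, j), mix(c, j, j))
Canonicalize subterm:  g(g(mix(mix(j, j), j, j), mix(j, mix(j, j))), mix(c, mix(j, c), mix(c, c)))  →  g(g(mix(j, j, j, j), mix(j, j, j)), mix(c, c, c, c, j))
Sort arguments:  mix(g(c, c), g(c, j), g(g(mix(j, j, j, j), mix(j, j, j)), mix(c, c, c, c, j)), g(j, j), g(mix(c, c, j), mix(c, j, j)))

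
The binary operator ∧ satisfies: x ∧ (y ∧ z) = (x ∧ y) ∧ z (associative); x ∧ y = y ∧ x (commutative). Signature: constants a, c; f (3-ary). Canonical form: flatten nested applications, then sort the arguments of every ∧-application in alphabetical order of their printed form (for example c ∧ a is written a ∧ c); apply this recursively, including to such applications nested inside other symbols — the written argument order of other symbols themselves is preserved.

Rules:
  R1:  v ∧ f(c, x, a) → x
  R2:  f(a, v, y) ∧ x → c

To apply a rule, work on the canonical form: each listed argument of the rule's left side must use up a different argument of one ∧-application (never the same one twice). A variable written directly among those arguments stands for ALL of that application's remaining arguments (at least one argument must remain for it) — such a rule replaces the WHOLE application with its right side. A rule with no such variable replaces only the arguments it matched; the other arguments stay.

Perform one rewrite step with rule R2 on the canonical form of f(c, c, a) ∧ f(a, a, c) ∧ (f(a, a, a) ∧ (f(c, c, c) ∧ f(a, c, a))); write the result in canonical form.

Answer: c

Derivation:
Canonical form:  f(a, a, a) ∧ f(a, a, c) ∧ f(a, c, a) ∧ f(c, c, a) ∧ f(c, c, c)
Apply R2:  consuming f(a, a, a);  v := a, x := f(a, a, c) ∧ f(a, c, a) ∧ f(c, c, a) ∧ f(c, c, c), y := a
The extension variable absorbs all remaining arguments, so the whole application is rewritten.
Result:  c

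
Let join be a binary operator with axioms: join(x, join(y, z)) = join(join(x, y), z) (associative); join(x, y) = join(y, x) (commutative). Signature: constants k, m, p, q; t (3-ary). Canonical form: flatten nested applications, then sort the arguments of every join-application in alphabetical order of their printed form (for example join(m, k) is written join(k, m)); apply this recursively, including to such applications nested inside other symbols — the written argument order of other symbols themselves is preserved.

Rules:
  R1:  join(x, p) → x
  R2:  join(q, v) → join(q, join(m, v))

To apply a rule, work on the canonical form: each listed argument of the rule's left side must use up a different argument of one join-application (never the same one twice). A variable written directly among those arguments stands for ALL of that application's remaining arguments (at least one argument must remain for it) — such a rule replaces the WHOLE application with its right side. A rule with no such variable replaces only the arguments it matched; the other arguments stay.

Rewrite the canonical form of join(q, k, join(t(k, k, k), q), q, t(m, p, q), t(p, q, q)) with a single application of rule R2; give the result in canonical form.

Canonical form:  join(k, q, q, q, t(k, k, k), t(m, p, q), t(p, q, q))
Match R2:  consume q;  v := join(k, q, q, t(k, k, k), t(m, p, q), t(p, q, q))
Every leftover argument binds to the variable; the entire application is replaced.
New term:  join(k, m, q, q, q, t(k, k, k), t(m, p, q), t(p, q, q))

Answer: join(k, m, q, q, q, t(k, k, k), t(m, p, q), t(p, q, q))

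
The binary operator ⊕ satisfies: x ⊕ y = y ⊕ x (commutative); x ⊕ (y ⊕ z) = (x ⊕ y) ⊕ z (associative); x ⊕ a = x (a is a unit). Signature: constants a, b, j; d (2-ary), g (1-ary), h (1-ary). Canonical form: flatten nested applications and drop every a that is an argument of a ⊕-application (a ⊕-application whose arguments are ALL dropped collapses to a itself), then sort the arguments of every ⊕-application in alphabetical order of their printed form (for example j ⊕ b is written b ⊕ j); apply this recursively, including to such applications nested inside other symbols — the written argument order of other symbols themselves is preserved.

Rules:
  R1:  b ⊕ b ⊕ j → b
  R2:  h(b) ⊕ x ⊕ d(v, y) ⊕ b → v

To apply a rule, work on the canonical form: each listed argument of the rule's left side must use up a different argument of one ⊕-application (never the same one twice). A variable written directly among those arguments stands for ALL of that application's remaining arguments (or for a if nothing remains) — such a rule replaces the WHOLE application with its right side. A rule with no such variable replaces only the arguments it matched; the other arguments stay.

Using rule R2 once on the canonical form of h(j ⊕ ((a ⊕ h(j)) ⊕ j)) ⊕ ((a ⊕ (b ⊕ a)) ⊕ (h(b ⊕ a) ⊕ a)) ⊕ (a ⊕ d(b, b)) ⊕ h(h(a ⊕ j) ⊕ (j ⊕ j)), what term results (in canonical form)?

Answer: b

Derivation:
Canonical form:  b ⊕ d(b, b) ⊕ h(b) ⊕ h(h(j) ⊕ j ⊕ j) ⊕ h(h(j) ⊕ j ⊕ j)
Match R2:  consume b, d(b, b), h(b);  v := b, x := h(h(j) ⊕ j ⊕ j) ⊕ h(h(j) ⊕ j ⊕ j), y := b
Every leftover argument binds to the variable; the entire application is replaced.
Result:  b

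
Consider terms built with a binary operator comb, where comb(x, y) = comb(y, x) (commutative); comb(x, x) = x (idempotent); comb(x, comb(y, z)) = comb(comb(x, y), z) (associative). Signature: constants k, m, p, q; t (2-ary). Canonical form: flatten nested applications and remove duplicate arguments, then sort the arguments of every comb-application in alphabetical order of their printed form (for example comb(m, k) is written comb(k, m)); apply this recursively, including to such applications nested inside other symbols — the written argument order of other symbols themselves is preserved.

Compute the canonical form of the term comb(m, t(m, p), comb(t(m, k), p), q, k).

Answer: comb(k, m, p, q, t(m, k), t(m, p))

Derivation:
Merge nested applications:  comb(m, t(m, p), t(m, k), p, q, k)
Sort:  comb(k, m, p, q, t(m, k), t(m, p))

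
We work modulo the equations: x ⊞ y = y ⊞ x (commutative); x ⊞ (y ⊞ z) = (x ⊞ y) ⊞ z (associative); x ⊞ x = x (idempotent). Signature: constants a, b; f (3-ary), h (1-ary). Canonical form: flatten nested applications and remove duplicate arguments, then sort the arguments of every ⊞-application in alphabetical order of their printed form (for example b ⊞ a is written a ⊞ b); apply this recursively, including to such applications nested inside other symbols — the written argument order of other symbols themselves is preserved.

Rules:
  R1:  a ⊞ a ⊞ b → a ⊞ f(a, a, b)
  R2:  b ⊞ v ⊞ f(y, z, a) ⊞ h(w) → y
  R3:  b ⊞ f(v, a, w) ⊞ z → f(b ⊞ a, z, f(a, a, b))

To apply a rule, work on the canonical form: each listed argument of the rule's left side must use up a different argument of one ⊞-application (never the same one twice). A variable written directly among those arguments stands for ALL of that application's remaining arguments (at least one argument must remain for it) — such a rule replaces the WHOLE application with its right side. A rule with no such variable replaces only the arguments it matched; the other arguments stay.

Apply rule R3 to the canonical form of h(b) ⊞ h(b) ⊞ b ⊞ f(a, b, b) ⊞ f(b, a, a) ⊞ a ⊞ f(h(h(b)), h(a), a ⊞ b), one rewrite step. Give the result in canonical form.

Canonical form:  a ⊞ b ⊞ f(a, b, b) ⊞ f(b, a, a) ⊞ f(h(h(b)), h(a), a ⊞ b) ⊞ h(b)
Apply R3:  consuming b, f(b, a, a);  v := b, w := a, z := a ⊞ f(a, b, b) ⊞ f(h(h(b)), h(a), a ⊞ b) ⊞ h(b)
Every leftover argument binds to the variable; the entire application is replaced.
Giving:  f(a ⊞ b, a ⊞ f(a, b, b) ⊞ f(h(h(b)), h(a), a ⊞ b) ⊞ h(b), f(a, a, b))

Answer: f(a ⊞ b, a ⊞ f(a, b, b) ⊞ f(h(h(b)), h(a), a ⊞ b) ⊞ h(b), f(a, a, b))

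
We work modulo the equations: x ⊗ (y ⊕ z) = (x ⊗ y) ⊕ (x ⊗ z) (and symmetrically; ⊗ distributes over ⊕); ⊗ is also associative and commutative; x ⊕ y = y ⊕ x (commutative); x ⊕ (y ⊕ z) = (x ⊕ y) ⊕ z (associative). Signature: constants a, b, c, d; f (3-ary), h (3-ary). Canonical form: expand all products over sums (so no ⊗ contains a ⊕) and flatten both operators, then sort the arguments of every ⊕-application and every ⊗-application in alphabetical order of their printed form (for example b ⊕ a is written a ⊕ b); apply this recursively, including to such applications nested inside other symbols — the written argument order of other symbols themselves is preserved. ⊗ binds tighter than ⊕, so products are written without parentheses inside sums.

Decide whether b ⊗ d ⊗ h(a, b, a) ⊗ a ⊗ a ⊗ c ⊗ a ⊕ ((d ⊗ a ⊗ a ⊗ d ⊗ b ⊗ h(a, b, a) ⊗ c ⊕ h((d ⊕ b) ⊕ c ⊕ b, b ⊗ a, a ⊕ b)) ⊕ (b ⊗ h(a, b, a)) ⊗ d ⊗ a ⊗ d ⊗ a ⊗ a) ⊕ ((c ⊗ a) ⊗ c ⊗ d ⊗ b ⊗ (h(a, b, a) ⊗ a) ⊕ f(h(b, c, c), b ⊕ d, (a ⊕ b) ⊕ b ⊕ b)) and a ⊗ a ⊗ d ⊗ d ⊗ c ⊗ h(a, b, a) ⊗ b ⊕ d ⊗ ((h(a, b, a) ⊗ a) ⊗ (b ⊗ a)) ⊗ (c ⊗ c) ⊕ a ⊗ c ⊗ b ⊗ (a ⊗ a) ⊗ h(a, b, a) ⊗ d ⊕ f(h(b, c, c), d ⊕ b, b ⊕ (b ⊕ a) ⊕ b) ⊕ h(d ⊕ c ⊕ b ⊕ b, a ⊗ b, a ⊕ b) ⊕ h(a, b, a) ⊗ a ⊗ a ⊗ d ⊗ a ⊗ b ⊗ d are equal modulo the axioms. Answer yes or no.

Left:  b ⊗ d ⊗ h(a, b, a) ⊗ a ⊗ a ⊗ c ⊗ a ⊕ ((d ⊗ a ⊗ a ⊗ d ⊗ b ⊗ h(a, b, a) ⊗ c ⊕ h((d ⊕ b) ⊕ c ⊕ b, b ⊗ a, a ⊕ b)) ⊕ (b ⊗ h(a, b, a)) ⊗ d ⊗ a ⊗ d ⊗ a ⊗ a) ⊕ ((c ⊗ a) ⊗ c ⊗ d ⊗ b ⊗ (h(a, b, a) ⊗ a) ⊕ f(h(b, c, c), b ⊕ d, (a ⊕ b) ⊕ b ⊕ b))
  Un-nest:  a ⊗ a ⊗ a ⊗ b ⊗ c ⊗ d ⊗ h(a, b, a) ⊕ a ⊗ a ⊗ b ⊗ c ⊗ d ⊗ d ⊗ h(a, b, a) ⊕ h(b ⊕ b ⊕ c ⊕ d, a ⊗ b, a ⊕ b) ⊕ a ⊗ a ⊗ a ⊗ b ⊗ d ⊗ d ⊗ h(a, b, a) ⊕ a ⊗ a ⊗ b ⊗ c ⊗ c ⊗ d ⊗ h(a, b, a) ⊕ f(h(b, c, c), b ⊕ d, a ⊕ b ⊕ b ⊕ b)
  Sort arguments:  a ⊗ a ⊗ a ⊗ b ⊗ c ⊗ d ⊗ h(a, b, a) ⊕ a ⊗ a ⊗ a ⊗ b ⊗ d ⊗ d ⊗ h(a, b, a) ⊕ a ⊗ a ⊗ b ⊗ c ⊗ c ⊗ d ⊗ h(a, b, a) ⊕ a ⊗ a ⊗ b ⊗ c ⊗ d ⊗ d ⊗ h(a, b, a) ⊕ f(h(b, c, c), b ⊕ d, a ⊕ b ⊕ b ⊕ b) ⊕ h(b ⊕ b ⊕ c ⊕ d, a ⊗ b, a ⊕ b)
Right:  a ⊗ a ⊗ d ⊗ d ⊗ c ⊗ h(a, b, a) ⊗ b ⊕ d ⊗ ((h(a, b, a) ⊗ a) ⊗ (b ⊗ a)) ⊗ (c ⊗ c) ⊕ a ⊗ c ⊗ b ⊗ (a ⊗ a) ⊗ h(a, b, a) ⊗ d ⊕ f(h(b, c, c), d ⊕ b, b ⊕ (b ⊕ a) ⊕ b) ⊕ h(d ⊕ c ⊕ b ⊕ b, a ⊗ b, a ⊕ b) ⊕ h(a, b, a) ⊗ a ⊗ a ⊗ d ⊗ a ⊗ b ⊗ d
  Un-nest:  a ⊗ a ⊗ b ⊗ c ⊗ d ⊗ d ⊗ h(a, b, a) ⊕ a ⊗ a ⊗ b ⊗ c ⊗ c ⊗ d ⊗ h(a, b, a) ⊕ a ⊗ a ⊗ a ⊗ b ⊗ c ⊗ d ⊗ h(a, b, a) ⊕ f(h(b, c, c), b ⊕ d, a ⊕ b ⊕ b ⊕ b) ⊕ h(b ⊕ b ⊕ c ⊕ d, a ⊗ b, a ⊕ b) ⊕ a ⊗ a ⊗ a ⊗ b ⊗ d ⊗ d ⊗ h(a, b, a)
  Order the arguments:  a ⊗ a ⊗ a ⊗ b ⊗ c ⊗ d ⊗ h(a, b, a) ⊕ a ⊗ a ⊗ a ⊗ b ⊗ d ⊗ d ⊗ h(a, b, a) ⊕ a ⊗ a ⊗ b ⊗ c ⊗ c ⊗ d ⊗ h(a, b, a) ⊕ a ⊗ a ⊗ b ⊗ c ⊗ d ⊗ d ⊗ h(a, b, a) ⊕ f(h(b, c, c), b ⊕ d, a ⊕ b ⊕ b ⊕ b) ⊕ h(b ⊕ b ⊕ c ⊕ d, a ⊗ b, a ⊕ b)

Answer: yes — both canonical forms are a ⊗ a ⊗ a ⊗ b ⊗ c ⊗ d ⊗ h(a, b, a) ⊕ a ⊗ a ⊗ a ⊗ b ⊗ d ⊗ d ⊗ h(a, b, a) ⊕ a ⊗ a ⊗ b ⊗ c ⊗ c ⊗ d ⊗ h(a, b, a) ⊕ a ⊗ a ⊗ b ⊗ c ⊗ d ⊗ d ⊗ h(a, b, a) ⊕ f(h(b, c, c), b ⊕ d, a ⊕ b ⊕ b ⊕ b) ⊕ h(b ⊕ b ⊕ c ⊕ d, a ⊗ b, a ⊕ b)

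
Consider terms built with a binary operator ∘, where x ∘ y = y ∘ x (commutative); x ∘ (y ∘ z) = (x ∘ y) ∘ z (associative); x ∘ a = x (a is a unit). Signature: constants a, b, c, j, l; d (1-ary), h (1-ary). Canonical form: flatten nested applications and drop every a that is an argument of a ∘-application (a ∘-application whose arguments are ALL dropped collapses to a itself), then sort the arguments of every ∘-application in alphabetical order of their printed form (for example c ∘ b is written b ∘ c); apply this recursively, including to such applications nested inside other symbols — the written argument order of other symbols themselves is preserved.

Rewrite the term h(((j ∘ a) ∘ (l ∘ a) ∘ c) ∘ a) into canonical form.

Answer: h(c ∘ j ∘ l)

Derivation:
Focus inside:  ((j ∘ a) ∘ (l ∘ a) ∘ c) ∘ a
Flatten:  j ∘ a ∘ l ∘ a ∘ c ∘ a
Units out:  drop a (×3)
Sort arguments:  c ∘ j ∘ l
Put back:  h(c ∘ j ∘ l)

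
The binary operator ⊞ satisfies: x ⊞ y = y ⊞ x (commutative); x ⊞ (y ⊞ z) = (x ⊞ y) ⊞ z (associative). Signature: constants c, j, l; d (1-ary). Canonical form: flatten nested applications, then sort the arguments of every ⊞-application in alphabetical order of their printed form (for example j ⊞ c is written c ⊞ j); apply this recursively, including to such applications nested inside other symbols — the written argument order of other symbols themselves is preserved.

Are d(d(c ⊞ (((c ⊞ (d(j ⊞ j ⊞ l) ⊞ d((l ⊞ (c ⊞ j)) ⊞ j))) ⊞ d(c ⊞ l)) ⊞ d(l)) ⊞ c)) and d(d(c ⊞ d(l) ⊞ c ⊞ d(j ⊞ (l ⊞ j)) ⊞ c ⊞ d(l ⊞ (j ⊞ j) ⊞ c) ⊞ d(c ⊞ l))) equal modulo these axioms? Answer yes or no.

Left:  d(d(c ⊞ (((c ⊞ (d(j ⊞ j ⊞ l) ⊞ d((l ⊞ (c ⊞ j)) ⊞ j))) ⊞ d(c ⊞ l)) ⊞ d(l)) ⊞ c))
  Focus inside:  c ⊞ (((c ⊞ (d(j ⊞ j ⊞ l) ⊞ d((l ⊞ (c ⊞ j)) ⊞ j))) ⊞ d(c ⊞ l)) ⊞ d(l)) ⊞ c
  Flatten:  c ⊞ c ⊞ d(j ⊞ j ⊞ l) ⊞ d((l ⊞ (c ⊞ j)) ⊞ j) ⊞ d(c ⊞ l) ⊞ d(l) ⊞ c
  Canonicalize subterm:  d((l ⊞ (c ⊞ j)) ⊞ j)  →  d(c ⊞ j ⊞ j ⊞ l)
  Sort arguments:  c ⊞ c ⊞ c ⊞ d(c ⊞ j ⊞ j ⊞ l) ⊞ d(c ⊞ l) ⊞ d(j ⊞ j ⊞ l) ⊞ d(l)
  Rebuild:  d(d(c ⊞ c ⊞ c ⊞ d(c ⊞ j ⊞ j ⊞ l) ⊞ d(c ⊞ l) ⊞ d(j ⊞ j ⊞ l) ⊞ d(l)))
Right:  d(d(c ⊞ d(l) ⊞ c ⊞ d(j ⊞ (l ⊞ j)) ⊞ c ⊞ d(l ⊞ (j ⊞ j) ⊞ c) ⊞ d(c ⊞ l)))
  Work inside:  c ⊞ d(l) ⊞ c ⊞ d(j ⊞ (l ⊞ j)) ⊞ c ⊞ d(l ⊞ (j ⊞ j) ⊞ c) ⊞ d(c ⊞ l)
  Simplify inside:  d(j ⊞ (l ⊞ j))  →  d(j ⊞ j ⊞ l)
  Inside:  d(l ⊞ (j ⊞ j) ⊞ c)  →  d(c ⊞ j ⊞ j ⊞ l)
  Sort:  c ⊞ c ⊞ c ⊞ d(c ⊞ j ⊞ j ⊞ l) ⊞ d(c ⊞ l) ⊞ d(j ⊞ j ⊞ l) ⊞ d(l)
  Put back:  d(d(c ⊞ c ⊞ c ⊞ d(c ⊞ j ⊞ j ⊞ l) ⊞ d(c ⊞ l) ⊞ d(j ⊞ j ⊞ l) ⊞ d(l)))

Answer: yes — both canonical forms are d(d(c ⊞ c ⊞ c ⊞ d(c ⊞ j ⊞ j ⊞ l) ⊞ d(c ⊞ l) ⊞ d(j ⊞ j ⊞ l) ⊞ d(l)))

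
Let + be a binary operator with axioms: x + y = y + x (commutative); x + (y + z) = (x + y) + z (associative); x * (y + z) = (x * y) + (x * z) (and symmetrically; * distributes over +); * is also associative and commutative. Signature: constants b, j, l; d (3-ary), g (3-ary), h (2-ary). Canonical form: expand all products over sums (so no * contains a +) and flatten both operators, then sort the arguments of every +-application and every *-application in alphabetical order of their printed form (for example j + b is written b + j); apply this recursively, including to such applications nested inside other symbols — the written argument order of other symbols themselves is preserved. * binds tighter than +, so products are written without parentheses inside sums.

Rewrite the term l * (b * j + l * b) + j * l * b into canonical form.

Expand:  b * j * l + b * l * l + b * j * l
Order the arguments:  b * j * l + b * j * l + b * l * l

Answer: b * j * l + b * j * l + b * l * l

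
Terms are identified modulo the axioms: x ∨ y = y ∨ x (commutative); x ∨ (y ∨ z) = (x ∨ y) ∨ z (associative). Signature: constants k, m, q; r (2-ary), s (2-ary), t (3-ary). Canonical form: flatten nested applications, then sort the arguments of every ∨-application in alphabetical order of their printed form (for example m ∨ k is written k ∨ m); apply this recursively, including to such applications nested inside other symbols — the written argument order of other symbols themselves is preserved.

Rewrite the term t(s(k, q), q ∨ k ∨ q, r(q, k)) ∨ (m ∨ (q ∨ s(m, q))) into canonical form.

Flatten:  t(s(k, q), q ∨ k ∨ q, r(q, k)) ∨ m ∨ q ∨ s(m, q)
Canonicalize subterm:  t(s(k, q), q ∨ k ∨ q, r(q, k))  →  t(s(k, q), k ∨ q ∨ q, r(q, k))
Order the arguments:  m ∨ q ∨ s(m, q) ∨ t(s(k, q), k ∨ q ∨ q, r(q, k))

Answer: m ∨ q ∨ s(m, q) ∨ t(s(k, q), k ∨ q ∨ q, r(q, k))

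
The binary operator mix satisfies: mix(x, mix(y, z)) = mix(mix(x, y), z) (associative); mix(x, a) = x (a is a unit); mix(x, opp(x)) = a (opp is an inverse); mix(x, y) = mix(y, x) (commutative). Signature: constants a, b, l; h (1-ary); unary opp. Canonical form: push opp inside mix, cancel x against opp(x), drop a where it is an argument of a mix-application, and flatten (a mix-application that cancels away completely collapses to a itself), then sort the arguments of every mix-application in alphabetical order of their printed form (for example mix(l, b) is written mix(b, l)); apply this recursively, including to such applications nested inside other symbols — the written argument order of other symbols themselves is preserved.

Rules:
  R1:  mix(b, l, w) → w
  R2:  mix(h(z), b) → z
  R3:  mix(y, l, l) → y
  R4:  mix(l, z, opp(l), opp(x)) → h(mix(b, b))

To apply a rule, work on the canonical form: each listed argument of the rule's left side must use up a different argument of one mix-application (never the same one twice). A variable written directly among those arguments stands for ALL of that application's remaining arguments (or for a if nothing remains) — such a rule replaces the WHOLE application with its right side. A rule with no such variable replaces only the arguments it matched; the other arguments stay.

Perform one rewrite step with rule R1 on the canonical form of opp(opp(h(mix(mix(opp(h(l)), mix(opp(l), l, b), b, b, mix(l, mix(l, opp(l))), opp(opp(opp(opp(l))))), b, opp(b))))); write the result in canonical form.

Canonical form:  h(mix(b, b, b, l, l, opp(h(l))))
Match R1:  consume b, l;  w := mix(b, b, l, opp(h(l)))
Every leftover argument binds to the variable; the entire application is replaced.
New term:  h(mix(b, b, l, opp(h(l))))

Answer: h(mix(b, b, l, opp(h(l))))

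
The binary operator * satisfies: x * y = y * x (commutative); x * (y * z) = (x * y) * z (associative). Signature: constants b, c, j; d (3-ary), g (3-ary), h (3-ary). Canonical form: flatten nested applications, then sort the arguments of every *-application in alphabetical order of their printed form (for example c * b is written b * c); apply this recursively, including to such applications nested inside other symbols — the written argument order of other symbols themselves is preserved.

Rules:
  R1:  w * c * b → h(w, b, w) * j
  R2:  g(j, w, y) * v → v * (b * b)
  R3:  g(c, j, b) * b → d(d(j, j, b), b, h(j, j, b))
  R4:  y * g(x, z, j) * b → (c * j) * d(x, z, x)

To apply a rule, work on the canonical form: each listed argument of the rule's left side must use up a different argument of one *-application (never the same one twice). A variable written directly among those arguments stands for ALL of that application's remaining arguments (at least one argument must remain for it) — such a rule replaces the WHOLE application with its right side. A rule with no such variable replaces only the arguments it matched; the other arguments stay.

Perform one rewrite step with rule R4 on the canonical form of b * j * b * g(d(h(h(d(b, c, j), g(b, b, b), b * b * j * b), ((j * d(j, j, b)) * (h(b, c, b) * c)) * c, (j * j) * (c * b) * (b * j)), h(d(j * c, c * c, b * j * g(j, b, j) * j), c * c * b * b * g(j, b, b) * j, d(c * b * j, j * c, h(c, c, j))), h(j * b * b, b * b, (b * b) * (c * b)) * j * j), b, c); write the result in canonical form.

Canonical form:  b * b * g(d(h(h(d(b, c, j), g(b, b, b), b * b * b * j), c * c * d(j, j, b) * h(b, c, b) * j, b * b * c * j * j * j), h(d(c * j, c * c, b * g(j, b, j) * j * j), b * b * c * c * g(j, b, b) * j, d(b * c * j, c * j, h(c, c, j))), h(b * b * j, b * b, b * b * b * c) * j * j), b, c) * j
Match R4:  consume b, g(j, b, j);  x := j, y := j * j, z := b
Every leftover argument binds to the variable; the entire application is replaced.
Result:  b * b * g(d(h(h(d(b, c, j), g(b, b, b), b * b * b * j), c * c * d(j, j, b) * h(b, c, b) * j, b * b * c * j * j * j), h(d(c * j, c * c, c * d(j, b, j) * j), b * b * c * c * g(j, b, b) * j, d(b * c * j, c * j, h(c, c, j))), h(b * b * j, b * b, b * b * b * c) * j * j), b, c) * j

Answer: b * b * g(d(h(h(d(b, c, j), g(b, b, b), b * b * b * j), c * c * d(j, j, b) * h(b, c, b) * j, b * b * c * j * j * j), h(d(c * j, c * c, c * d(j, b, j) * j), b * b * c * c * g(j, b, b) * j, d(b * c * j, c * j, h(c, c, j))), h(b * b * j, b * b, b * b * b * c) * j * j), b, c) * j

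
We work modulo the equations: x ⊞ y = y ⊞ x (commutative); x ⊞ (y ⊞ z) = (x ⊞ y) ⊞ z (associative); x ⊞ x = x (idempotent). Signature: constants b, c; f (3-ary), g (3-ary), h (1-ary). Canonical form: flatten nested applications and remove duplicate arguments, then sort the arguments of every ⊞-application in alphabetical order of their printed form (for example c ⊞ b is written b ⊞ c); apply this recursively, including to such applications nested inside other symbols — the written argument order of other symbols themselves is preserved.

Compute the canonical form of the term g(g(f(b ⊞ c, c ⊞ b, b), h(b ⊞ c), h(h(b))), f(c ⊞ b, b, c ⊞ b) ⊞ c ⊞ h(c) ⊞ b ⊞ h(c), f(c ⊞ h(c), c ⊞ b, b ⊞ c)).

Work inside:  f(c ⊞ b, b, c ⊞ b) ⊞ c ⊞ h(c) ⊞ b ⊞ h(c)
Inside:  f(c ⊞ b, b, c ⊞ b)  →  f(b ⊞ c, b, b ⊞ c)
Idempotence:  drop duplicate h(c)
Sort:  b ⊞ c ⊞ f(b ⊞ c, b, b ⊞ c) ⊞ h(c)
Put back:  g(g(f(b ⊞ c, b ⊞ c, b), h(b ⊞ c), h(h(b))), b ⊞ c ⊞ f(b ⊞ c, b, b ⊞ c) ⊞ h(c), f(c ⊞ h(c), b ⊞ c, b ⊞ c))

Answer: g(g(f(b ⊞ c, b ⊞ c, b), h(b ⊞ c), h(h(b))), b ⊞ c ⊞ f(b ⊞ c, b, b ⊞ c) ⊞ h(c), f(c ⊞ h(c), b ⊞ c, b ⊞ c))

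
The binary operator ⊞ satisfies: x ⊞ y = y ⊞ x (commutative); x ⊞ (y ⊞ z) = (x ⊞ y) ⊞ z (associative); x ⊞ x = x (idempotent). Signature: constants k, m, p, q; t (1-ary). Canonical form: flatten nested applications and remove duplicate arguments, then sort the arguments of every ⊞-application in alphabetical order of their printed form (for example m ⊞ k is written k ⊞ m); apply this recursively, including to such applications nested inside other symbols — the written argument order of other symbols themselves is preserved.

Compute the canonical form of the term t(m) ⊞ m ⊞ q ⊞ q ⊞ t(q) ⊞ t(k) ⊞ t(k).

Answer: m ⊞ q ⊞ t(k) ⊞ t(m) ⊞ t(q)

Derivation:
Drop duplicates:  drop duplicate q, t(k)
Sort:  m ⊞ q ⊞ t(k) ⊞ t(m) ⊞ t(q)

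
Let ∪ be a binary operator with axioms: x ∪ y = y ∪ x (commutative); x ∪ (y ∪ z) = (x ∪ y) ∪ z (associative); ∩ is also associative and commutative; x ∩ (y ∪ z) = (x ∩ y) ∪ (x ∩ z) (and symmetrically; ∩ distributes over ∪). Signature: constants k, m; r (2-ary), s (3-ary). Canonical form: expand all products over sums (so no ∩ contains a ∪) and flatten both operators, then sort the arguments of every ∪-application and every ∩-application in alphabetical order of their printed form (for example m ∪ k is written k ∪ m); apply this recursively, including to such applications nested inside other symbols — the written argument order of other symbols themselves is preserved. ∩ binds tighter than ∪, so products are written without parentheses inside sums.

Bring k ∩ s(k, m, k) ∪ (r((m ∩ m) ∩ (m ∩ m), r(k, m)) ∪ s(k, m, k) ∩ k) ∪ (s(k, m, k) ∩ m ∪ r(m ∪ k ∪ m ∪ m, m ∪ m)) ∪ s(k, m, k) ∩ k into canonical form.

Answer: k ∩ s(k, m, k) ∪ k ∩ s(k, m, k) ∪ k ∩ s(k, m, k) ∪ m ∩ s(k, m, k) ∪ r(k ∪ m ∪ m ∪ m, m ∪ m) ∪ r(m ∩ m ∩ m ∩ m, r(k, m))

Derivation:
Un-nest:  k ∩ s(k, m, k) ∪ r(m ∩ m ∩ m ∩ m, r(k, m)) ∪ k ∩ s(k, m, k) ∪ m ∩ s(k, m, k) ∪ r(k ∪ m ∪ m ∪ m, m ∪ m) ∪ k ∩ s(k, m, k)
Order the arguments:  k ∩ s(k, m, k) ∪ k ∩ s(k, m, k) ∪ k ∩ s(k, m, k) ∪ m ∩ s(k, m, k) ∪ r(k ∪ m ∪ m ∪ m, m ∪ m) ∪ r(m ∩ m ∩ m ∩ m, r(k, m))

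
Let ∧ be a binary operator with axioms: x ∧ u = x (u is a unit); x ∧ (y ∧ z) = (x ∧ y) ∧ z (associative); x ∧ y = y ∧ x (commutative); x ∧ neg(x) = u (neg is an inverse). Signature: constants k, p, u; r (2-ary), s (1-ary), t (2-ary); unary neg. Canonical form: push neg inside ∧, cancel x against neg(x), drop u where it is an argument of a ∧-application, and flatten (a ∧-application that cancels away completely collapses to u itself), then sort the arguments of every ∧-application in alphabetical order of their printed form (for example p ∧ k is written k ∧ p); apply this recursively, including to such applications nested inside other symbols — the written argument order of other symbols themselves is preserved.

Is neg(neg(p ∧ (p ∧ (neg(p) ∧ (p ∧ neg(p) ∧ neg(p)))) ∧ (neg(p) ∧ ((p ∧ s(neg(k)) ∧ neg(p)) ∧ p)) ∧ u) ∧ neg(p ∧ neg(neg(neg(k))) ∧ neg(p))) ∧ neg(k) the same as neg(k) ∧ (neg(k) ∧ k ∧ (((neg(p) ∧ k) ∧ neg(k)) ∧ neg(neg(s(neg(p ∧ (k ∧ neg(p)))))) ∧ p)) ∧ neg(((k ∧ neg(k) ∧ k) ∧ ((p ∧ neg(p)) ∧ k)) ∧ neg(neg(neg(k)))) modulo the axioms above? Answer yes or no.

Answer: yes — both canonical forms are neg(k) ∧ neg(k) ∧ s(neg(k))

Derivation:
Left:  neg(neg(p ∧ (p ∧ (neg(p) ∧ (p ∧ neg(p) ∧ neg(p)))) ∧ (neg(p) ∧ ((p ∧ s(neg(k)) ∧ neg(p)) ∧ p)) ∧ u) ∧ neg(p ∧ neg(neg(neg(k))) ∧ neg(p))) ∧ neg(k)
  Push neg inside:  distribute neg over ∧ and collapse double neg
  Inverses cancel:  p cancels
  Combine occurrences:  s(neg(k)) ∧ neg(k) ∧ neg(k)
  Order the arguments:  neg(k) ∧ neg(k) ∧ s(neg(k))
Right:  neg(k) ∧ (neg(k) ∧ k ∧ (((neg(p) ∧ k) ∧ neg(k)) ∧ neg(neg(s(neg(p ∧ (k ∧ neg(p)))))) ∧ p)) ∧ neg(((k ∧ neg(k) ∧ k) ∧ ((p ∧ neg(p)) ∧ k)) ∧ neg(neg(neg(k))))
  Push neg inside:  distribute neg over ∧ and collapse double neg
  Cancel:  p cancels
  Collect terms:  neg(k) ∧ neg(k) ∧ s(neg(k))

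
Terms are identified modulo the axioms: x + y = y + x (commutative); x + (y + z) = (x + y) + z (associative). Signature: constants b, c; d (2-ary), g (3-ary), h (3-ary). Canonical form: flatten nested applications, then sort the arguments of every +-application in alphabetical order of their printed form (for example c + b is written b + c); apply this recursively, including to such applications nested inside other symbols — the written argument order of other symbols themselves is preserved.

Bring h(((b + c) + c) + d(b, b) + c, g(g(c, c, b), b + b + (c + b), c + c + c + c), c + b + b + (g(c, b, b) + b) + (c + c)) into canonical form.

Work inside:  c + b + b + (g(c, b, b) + b) + (c + c)
Flatten:  c + b + b + g(c, b, b) + b + c + c
Sort:  b + b + b + c + c + c + g(c, b, b)
Reassemble:  h(b + c + c + c + d(b, b), g(g(c, c, b), b + b + b + c, c + c + c + c), b + b + b + c + c + c + g(c, b, b))

Answer: h(b + c + c + c + d(b, b), g(g(c, c, b), b + b + b + c, c + c + c + c), b + b + b + c + c + c + g(c, b, b))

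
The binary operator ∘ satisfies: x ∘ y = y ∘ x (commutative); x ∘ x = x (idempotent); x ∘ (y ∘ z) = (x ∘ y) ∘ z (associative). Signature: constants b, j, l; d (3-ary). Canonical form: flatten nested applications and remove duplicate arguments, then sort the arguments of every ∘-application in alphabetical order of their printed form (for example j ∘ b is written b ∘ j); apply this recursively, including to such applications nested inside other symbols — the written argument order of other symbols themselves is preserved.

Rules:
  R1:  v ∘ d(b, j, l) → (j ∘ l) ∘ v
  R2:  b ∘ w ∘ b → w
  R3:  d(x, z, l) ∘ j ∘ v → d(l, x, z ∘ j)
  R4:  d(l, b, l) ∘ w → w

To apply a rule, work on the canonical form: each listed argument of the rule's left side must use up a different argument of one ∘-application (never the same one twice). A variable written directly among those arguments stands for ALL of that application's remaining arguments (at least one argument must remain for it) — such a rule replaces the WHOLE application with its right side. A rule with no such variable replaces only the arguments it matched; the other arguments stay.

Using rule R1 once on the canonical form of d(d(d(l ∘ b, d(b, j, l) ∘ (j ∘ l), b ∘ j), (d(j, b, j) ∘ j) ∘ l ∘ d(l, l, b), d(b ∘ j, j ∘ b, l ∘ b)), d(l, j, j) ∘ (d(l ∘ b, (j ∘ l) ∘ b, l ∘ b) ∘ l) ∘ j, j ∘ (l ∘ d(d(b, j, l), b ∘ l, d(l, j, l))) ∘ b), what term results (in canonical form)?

Canonical form:  d(d(d(b ∘ l, d(b, j, l) ∘ j ∘ l, b ∘ j), d(j, b, j) ∘ d(l, l, b) ∘ j ∘ l, d(b ∘ j, b ∘ j, b ∘ l)), d(b ∘ l, b ∘ j ∘ l, b ∘ l) ∘ d(l, j, j) ∘ j ∘ l, b ∘ d(d(b, j, l), b ∘ l, d(l, j, l)) ∘ j ∘ l)
Apply R1:  consuming d(b, j, l);  v := j ∘ l
The variable takes the whole remainder — replace the entire application.
New term:  d(d(d(b ∘ l, j ∘ l, b ∘ j), d(j, b, j) ∘ d(l, l, b) ∘ j ∘ l, d(b ∘ j, b ∘ j, b ∘ l)), d(b ∘ l, b ∘ j ∘ l, b ∘ l) ∘ d(l, j, j) ∘ j ∘ l, b ∘ d(d(b, j, l), b ∘ l, d(l, j, l)) ∘ j ∘ l)

Answer: d(d(d(b ∘ l, j ∘ l, b ∘ j), d(j, b, j) ∘ d(l, l, b) ∘ j ∘ l, d(b ∘ j, b ∘ j, b ∘ l)), d(b ∘ l, b ∘ j ∘ l, b ∘ l) ∘ d(l, j, j) ∘ j ∘ l, b ∘ d(d(b, j, l), b ∘ l, d(l, j, l)) ∘ j ∘ l)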